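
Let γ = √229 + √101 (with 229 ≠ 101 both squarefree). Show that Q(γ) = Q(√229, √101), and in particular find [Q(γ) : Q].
[Q(γ) : Q] = 4 (equivalently, Q(γ) = Q(√229, √101))

Obviously Q(γ) ⊆ Q(√229, √101), and [Q(√229, √101):Q] = 4 (since 229, 101 are distinct squarefree integers > 1 with 23129 not a perfect square). To show equality we compute the minimal polynomial of γ. From γ = √229 + √101: γ^2 = 229 + 2√(23129) + 101 = 330 + 2√(23129), so γ^2 - 330 = 2√(23129); squaring, (γ^2 - 330)^2 = 4·23129, i.e. γ^4 - 660γ^2 + 108900 - 92516 = 0, i.e. γ^4 - 660γ^2 + 16384 = 0. So γ is a root of x^4 - 660x^2 + 16384. This polynomial is irreducible over Q: it has no rational root (each ±√229 ± √101 is irrational), and any factorization into two quadratics over Q would force √(23129) ∈ Q (pairing opposite roots) or √229, √101 ∈ Q (other pairings), all impossible. Hence [Q(γ):Q] = 4 = [Q(√229, √101):Q], so Q(γ) = Q(√229, √101).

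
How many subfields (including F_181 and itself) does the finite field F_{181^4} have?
F_{181^4} has 3 subfields

The subfields of F_{p^n} are exactly the fields F_{p^d} for d | n (each is the fixed field of the unique index-d subgroup of Gal(F_{p^n}/F_p) ≅ Z/nZ). The divisors of n = 4 are {1, 2, 4}, giving 3 subfields: F_{181^1}, F_{181^2}, F_{181^4}.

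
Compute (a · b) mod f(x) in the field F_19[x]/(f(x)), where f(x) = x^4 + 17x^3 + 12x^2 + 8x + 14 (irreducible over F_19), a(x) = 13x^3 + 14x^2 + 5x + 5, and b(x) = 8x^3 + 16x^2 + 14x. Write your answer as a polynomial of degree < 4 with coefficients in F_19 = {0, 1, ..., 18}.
a · b ≡ 2x^3 + 10x^2 + 13x + 16 (mod f(x))

Multiply in F_19[x]: a(x)·b(x) = (13x^3 + 14x^2 + 5x + 5)·(8x^3 + 16x^2 + 14x) = 9x^6 + 16x^5 + 9x^4 + 12x^3 + 17x^2 + 13x. This has degree ≥ 4, so divide by f(x) over F_19: 9x^6 + 16x^5 + 9x^4 + 12x^3 + 17x^2 + 13x = (9x^2 + 15x + 7)·(x^4 + 17x^3 + 12x^2 + 8x + 14) + (2x^3 + 10x^2 + 13x + 16). Hence a·b ≡ 2x^3 + 10x^2 + 13x + 16 (mod f). (F_19[x]/(f) is a field with 19^4 = 130321 elements since f is irreducible of degree 4.)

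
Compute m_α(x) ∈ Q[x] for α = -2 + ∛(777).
m_α(x) = x^3 + 6x^2 + 12x - 769

Set β = α + 2 = ∛(777), so β^3 = 777. Then (α + 2)^3 - 777 = 0, i.e. α is a root of g(x) = (x + 2)^3 - 777 = x^3 + 6x^2 + 12x - 769. Since g(x) = h(x + 2) where h(x) = x^3 - 777, and h is irreducible over Q (because 777 is not a perfect cube, so h has no rational root, and a monic cubic with no rational root is irreducible), g is also irreducible (irreducibility is preserved under the substitution x → x + 2). Hence m_α(x) = x^3 + 6x^2 + 12x - 769.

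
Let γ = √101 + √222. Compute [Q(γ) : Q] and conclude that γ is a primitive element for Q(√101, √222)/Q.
[Q(γ) : Q] = 4 (equivalently, Q(γ) = Q(√101, √222))

Obviously Q(γ) ⊆ Q(√101, √222), and [Q(√101, √222):Q] = 4 (since 101, 222 are distinct squarefree integers > 1 with 22422 not a perfect square). To show equality we compute the minimal polynomial of γ. From γ = √101 + √222: γ^2 = 101 + 2√(22422) + 222 = 323 + 2√(22422), so γ^2 - 323 = 2√(22422); squaring, (γ^2 - 323)^2 = 4·22422, i.e. γ^4 - 646γ^2 + 104329 - 89688 = 0, i.e. γ^4 - 646γ^2 + 14641 = 0. So γ is a root of x^4 - 646x^2 + 14641. This polynomial is irreducible over Q: it has no rational root (each ±√101 ± √222 is irrational), and any factorization into two quadratics over Q would force √(22422) ∈ Q (pairing opposite roots) or √101, √222 ∈ Q (other pairings), all impossible. Hence [Q(γ):Q] = 4 = [Q(√101, √222):Q], so Q(γ) = Q(√101, √222).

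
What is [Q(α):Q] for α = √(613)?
[Q(α):Q] = 2

[Q(α):Q] equals the degree of the minimal polynomial of α. Here α^2 = 613 and x^2 - 613 is irreducible (d = 613 is squarefree, ≠ 1, hence not a square), so deg(m_α) = 2. Thus [Q(α):Q] = 2.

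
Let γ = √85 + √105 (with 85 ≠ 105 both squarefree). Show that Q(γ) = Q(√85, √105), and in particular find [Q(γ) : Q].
[Q(γ) : Q] = 4 (equivalently, Q(γ) = Q(√85, √105))

Obviously Q(γ) ⊆ Q(√85, √105), and [Q(√85, √105):Q] = 4 (since 85, 105 are distinct squarefree integers > 1 with 8925 not a perfect square). To show equality we compute the minimal polynomial of γ. From γ = √85 + √105: γ^2 = 85 + 2√(8925) + 105 = 190 + 2√(8925), so γ^2 - 190 = 2√(8925); squaring, (γ^2 - 190)^2 = 4·8925, i.e. γ^4 - 380γ^2 + 36100 - 35700 = 0, i.e. γ^4 - 380γ^2 + 400 = 0. So γ is a root of x^4 - 380x^2 + 400. This polynomial is irreducible over Q: it has no rational root (each ±√85 ± √105 is irrational), and any factorization into two quadratics over Q would force √(8925) ∈ Q (pairing opposite roots) or √85, √105 ∈ Q (other pairings), all impossible. Hence [Q(γ):Q] = 4 = [Q(√85, √105):Q], so Q(γ) = Q(√85, √105).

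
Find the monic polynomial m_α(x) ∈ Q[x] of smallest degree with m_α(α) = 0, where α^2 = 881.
m_α(x) = x^2 - 881

α satisfies α^2 - 881 = 0, so x^2 - 881 annihilates α. Since d = 881 is squarefree and ≠ 1, it is not a perfect square in Q, so x^2 - 881 has no rational root and is therefore irreducible over Q (a degree-2 polynomial over a field is irreducible iff it has no root). Hence m_α(x) = x^2 - 881.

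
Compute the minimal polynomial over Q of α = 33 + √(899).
m_α(x) = x^2 - 66x + 190

From α - 33 = √(899), squaring gives (α - 33)^2 = 899, i.e. α^2 - 66α + 1089 = 899, so α^2 - 66α + 190 = 0. The discriminant of x^2 - 66x + 190 is (-66)^2 - 4·(190) = 4356 - 760 = 3596, and 4·(899) is not a perfect square in Q since 899 is squarefree and ≠ 1. Hence x^2 - 66x + 190 is irreducible over Q and is the minimal polynomial of α.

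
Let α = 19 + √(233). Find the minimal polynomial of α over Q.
m_α(x) = x^2 - 38x + 128

From α - 19 = √(233), squaring gives (α - 19)^2 = 233, i.e. α^2 - 38α + 361 = 233, so α^2 - 38α + 128 = 0. The discriminant of x^2 - 38x + 128 is (-38)^2 - 4·(128) = 1444 - 512 = 932, and 4·(233) is not a perfect square in Q since 233 is squarefree and ≠ 1. Hence x^2 - 38x + 128 is irreducible over Q and is the minimal polynomial of α.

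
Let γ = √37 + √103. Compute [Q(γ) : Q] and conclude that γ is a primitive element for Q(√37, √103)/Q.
[Q(γ) : Q] = 4 (equivalently, Q(γ) = Q(√37, √103))

Obviously Q(γ) ⊆ Q(√37, √103), and [Q(√37, √103):Q] = 4 (since 37, 103 are distinct squarefree integers > 1 with 3811 not a perfect square). To show equality we compute the minimal polynomial of γ. From γ = √37 + √103: γ^2 = 37 + 2√(3811) + 103 = 140 + 2√(3811), so γ^2 - 140 = 2√(3811); squaring, (γ^2 - 140)^2 = 4·3811, i.e. γ^4 - 280γ^2 + 19600 - 15244 = 0, i.e. γ^4 - 280γ^2 + 4356 = 0. So γ is a root of x^4 - 280x^2 + 4356. This polynomial is irreducible over Q: it has no rational root (each ±√37 ± √103 is irrational), and any factorization into two quadratics over Q would force √(3811) ∈ Q (pairing opposite roots) or √37, √103 ∈ Q (other pairings), all impossible. Hence [Q(γ):Q] = 4 = [Q(√37, √103):Q], so Q(γ) = Q(√37, √103).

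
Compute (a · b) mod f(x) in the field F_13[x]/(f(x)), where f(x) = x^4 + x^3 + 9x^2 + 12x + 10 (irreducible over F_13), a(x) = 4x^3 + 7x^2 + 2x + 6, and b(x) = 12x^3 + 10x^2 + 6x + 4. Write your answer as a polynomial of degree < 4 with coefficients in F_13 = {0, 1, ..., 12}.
a · b ≡ 8x^3 + 8x^2 + 12x + 11 (mod f(x))

Multiply in F_13[x]: a(x)·b(x) = (4x^3 + 7x^2 + 2x + 6)·(12x^3 + 10x^2 + 6x + 4) = 9x^6 + 7x^5 + x^4 + 7x^3 + 9x^2 + 5x + 11. This has degree ≥ 4, so divide by f(x) over F_13: 9x^6 + 7x^5 + x^4 + 7x^3 + 9x^2 + 5x + 11 = (9x^2 + 11x)·(x^4 + x^3 + 9x^2 + 12x + 10) + (8x^3 + 8x^2 + 12x + 11). Hence a·b ≡ 8x^3 + 8x^2 + 12x + 11 (mod f). (F_13[x]/(f) is a field with 13^4 = 28561 elements since f is irreducible of degree 4.)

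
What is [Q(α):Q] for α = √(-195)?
[Q(α):Q] = 2

[Q(α):Q] equals the degree of the minimal polynomial of α. Here α^2 = -195 and x^2 + 195 is irreducible (d = -195 is squarefree, ≠ 1, hence not a square), so deg(m_α) = 2. Thus [Q(α):Q] = 2.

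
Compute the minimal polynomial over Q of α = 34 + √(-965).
m_α(x) = x^2 - 68x + 2121

From α - 34 = √(-965), squaring gives (α - 34)^2 = -965, i.e. α^2 - 68α + 1156 = -965, so α^2 - 68α + 2121 = 0. The discriminant of x^2 - 68x + 2121 is (-68)^2 - 4·(2121) = 4624 - 8484 = -3860, and 4·(-965) is not a perfect square in Q since -965 is squarefree and ≠ 1. Hence x^2 - 68x + 2121 is irreducible over Q and is the minimal polynomial of α.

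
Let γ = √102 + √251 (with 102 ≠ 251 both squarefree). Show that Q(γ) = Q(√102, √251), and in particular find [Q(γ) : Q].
[Q(γ) : Q] = 4 (equivalently, Q(γ) = Q(√102, √251))

Obviously Q(γ) ⊆ Q(√102, √251), and [Q(√102, √251):Q] = 4 (since 102, 251 are distinct squarefree integers > 1 with 25602 not a perfect square). To show equality we compute the minimal polynomial of γ. From γ = √102 + √251: γ^2 = 102 + 2√(25602) + 251 = 353 + 2√(25602), so γ^2 - 353 = 2√(25602); squaring, (γ^2 - 353)^2 = 4·25602, i.e. γ^4 - 706γ^2 + 124609 - 102408 = 0, i.e. γ^4 - 706γ^2 + 22201 = 0. So γ is a root of x^4 - 706x^2 + 22201. This polynomial is irreducible over Q: it has no rational root (each ±√102 ± √251 is irrational), and any factorization into two quadratics over Q would force √(25602) ∈ Q (pairing opposite roots) or √102, √251 ∈ Q (other pairings), all impossible. Hence [Q(γ):Q] = 4 = [Q(√102, √251):Q], so Q(γ) = Q(√102, √251).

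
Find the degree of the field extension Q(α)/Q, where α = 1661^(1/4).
[Q(α):Q] = 4

α is a root of x^4 - 1661. By Eisenstein's criterion at the prime p = 11 (which divides the constant term 1661 but p^2 = 121 does not, since 1661 is squarefree), x^4 - 1661 is irreducible over Q. Hence [Q(α):Q] = 4.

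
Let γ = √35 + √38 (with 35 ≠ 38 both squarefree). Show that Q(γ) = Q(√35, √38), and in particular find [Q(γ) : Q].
[Q(γ) : Q] = 4 (equivalently, Q(γ) = Q(√35, √38))

Obviously Q(γ) ⊆ Q(√35, √38), and [Q(√35, √38):Q] = 4 (since 35, 38 are distinct squarefree integers > 1 with 1330 not a perfect square). To show equality we compute the minimal polynomial of γ. From γ = √35 + √38: γ^2 = 35 + 2√(1330) + 38 = 73 + 2√(1330), so γ^2 - 73 = 2√(1330); squaring, (γ^2 - 73)^2 = 4·1330, i.e. γ^4 - 146γ^2 + 5329 - 5320 = 0, i.e. γ^4 - 146γ^2 + 9 = 0. So γ is a root of x^4 - 146x^2 + 9. This polynomial is irreducible over Q: it has no rational root (each ±√35 ± √38 is irrational), and any factorization into two quadratics over Q would force √(1330) ∈ Q (pairing opposite roots) or √35, √38 ∈ Q (other pairings), all impossible. Hence [Q(γ):Q] = 4 = [Q(√35, √38):Q], so Q(γ) = Q(√35, √38).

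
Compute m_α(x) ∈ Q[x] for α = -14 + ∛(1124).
m_α(x) = x^3 + 42x^2 + 588x + 1620

Set β = α + 14 = ∛(1124), so β^3 = 1124. Then (α + 14)^3 - 1124 = 0, i.e. α is a root of g(x) = (x + 14)^3 - 1124 = x^3 + 42x^2 + 588x + 1620. Since g(x) = h(x + 14) where h(x) = x^3 - 1124, and h is irreducible over Q (because 1124 is not a perfect cube, so h has no rational root, and a monic cubic with no rational root is irreducible), g is also irreducible (irreducibility is preserved under the substitution x → x + 14). Hence m_α(x) = x^3 + 42x^2 + 588x + 1620.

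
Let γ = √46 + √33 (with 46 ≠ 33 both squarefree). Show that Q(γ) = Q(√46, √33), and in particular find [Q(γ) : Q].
[Q(γ) : Q] = 4 (equivalently, Q(γ) = Q(√46, √33))

Obviously Q(γ) ⊆ Q(√46, √33), and [Q(√46, √33):Q] = 4 (since 46, 33 are distinct squarefree integers > 1 with 1518 not a perfect square). To show equality we compute the minimal polynomial of γ. From γ = √46 + √33: γ^2 = 46 + 2√(1518) + 33 = 79 + 2√(1518), so γ^2 - 79 = 2√(1518); squaring, (γ^2 - 79)^2 = 4·1518, i.e. γ^4 - 158γ^2 + 6241 - 6072 = 0, i.e. γ^4 - 158γ^2 + 169 = 0. So γ is a root of x^4 - 158x^2 + 169. This polynomial is irreducible over Q: it has no rational root (each ±√46 ± √33 is irrational), and any factorization into two quadratics over Q would force √(1518) ∈ Q (pairing opposite roots) or √46, √33 ∈ Q (other pairings), all impossible. Hence [Q(γ):Q] = 4 = [Q(√46, √33):Q], so Q(γ) = Q(√46, √33).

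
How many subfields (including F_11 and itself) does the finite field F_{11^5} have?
F_{11^5} has 2 subfields

The subfields of F_{p^n} are exactly the fields F_{p^d} for d | n (each is the fixed field of the unique index-d subgroup of Gal(F_{p^n}/F_p) ≅ Z/nZ). The divisors of n = 5 are {1, 5}, giving 2 subfields: F_{11^1}, F_{11^5}.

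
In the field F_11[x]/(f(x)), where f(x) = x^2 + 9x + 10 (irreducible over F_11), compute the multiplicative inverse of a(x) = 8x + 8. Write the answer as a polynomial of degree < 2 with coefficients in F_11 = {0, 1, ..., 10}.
a(x)^(-1) ≡ 2x + 5 (mod f(x))

Since f is irreducible over F_11, F_11[x]/(f) is a field and a(x) ≠ 0 has an inverse. Apply the extended Euclidean algorithm to f(x) and a(x) in F_11[x]: f(x) = (7x + 1)·a(x) + (2). The last nonzero remainder is the constant 2 = gcd(f, a) in F_11. Back-substituting through the division chain expresses 2 = s(x)·a(x) + t(x)·f(x) with s(x) ≡ 4x + 10 (mod f), so (4x + 10)·a(x) ≡ 2 (mod f). Multiplying by 2^(-1) ≡ 6 in F_11 gives a(x)^(-1) ≡ 6·(4x + 10) ≡ 2x + 5 (mod f). Check: (8x + 8)·(2x + 5) = 5x^2 + x + 7 ≡ 1 (mod x^2 + 9x + 10).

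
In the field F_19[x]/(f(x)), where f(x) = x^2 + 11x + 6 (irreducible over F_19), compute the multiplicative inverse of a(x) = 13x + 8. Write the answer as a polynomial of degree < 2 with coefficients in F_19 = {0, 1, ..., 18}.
a(x)^(-1) ≡ 12x + 15 (mod f(x))

Since f is irreducible over F_19, F_19[x]/(f) is a field and a(x) ≠ 0 has an inverse. Apply the extended Euclidean algorithm to f(x) and a(x) in F_19[x]: f(x) = (3x + 18)·a(x) + (14). The last nonzero remainder is the constant 14 = gcd(f, a) in F_19. Back-substituting through the division chain expresses 14 = s(x)·a(x) + t(x)·f(x) with s(x) ≡ 16x + 1 (mod f), so (16x + 1)·a(x) ≡ 14 (mod f). Multiplying by 14^(-1) ≡ 15 in F_19 gives a(x)^(-1) ≡ 15·(16x + 1) ≡ 12x + 15 (mod f). Check: (13x + 8)·(12x + 15) = 4x^2 + 6x + 6 ≡ 1 (mod x^2 + 11x + 6).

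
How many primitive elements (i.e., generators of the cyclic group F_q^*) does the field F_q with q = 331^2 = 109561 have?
There are φ(109560) = 26240 primitive elements

F_q^* is cyclic of order q - 1 = 109560. A cyclic group of order m has exactly φ(m) generators. Here m = 109560 = 2^3 · 3 · 5 · 11 · 83, so the number of primitive elements is φ(109560) = 26240.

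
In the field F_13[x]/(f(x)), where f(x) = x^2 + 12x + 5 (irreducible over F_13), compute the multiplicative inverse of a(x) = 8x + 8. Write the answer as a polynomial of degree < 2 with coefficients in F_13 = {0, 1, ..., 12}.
a(x)^(-1) ≡ 3x + 7 (mod f(x))

Since f is irreducible over F_13, F_13[x]/(f) is a field and a(x) ≠ 0 has an inverse. Apply the extended Euclidean algorithm to f(x) and a(x) in F_13[x]: f(x) = (5x + 3)·a(x) + (7). The last nonzero remainder is the constant 7 = gcd(f, a) in F_13. Back-substituting through the division chain expresses 7 = s(x)·a(x) + t(x)·f(x) with s(x) ≡ 8x + 10 (mod f), so (8x + 10)·a(x) ≡ 7 (mod f). Multiplying by 7^(-1) ≡ 2 in F_13 gives a(x)^(-1) ≡ 2·(8x + 10) ≡ 3x + 7 (mod f). Check: (8x + 8)·(3x + 7) = 11x^2 + 2x + 4 ≡ 1 (mod x^2 + 12x + 5).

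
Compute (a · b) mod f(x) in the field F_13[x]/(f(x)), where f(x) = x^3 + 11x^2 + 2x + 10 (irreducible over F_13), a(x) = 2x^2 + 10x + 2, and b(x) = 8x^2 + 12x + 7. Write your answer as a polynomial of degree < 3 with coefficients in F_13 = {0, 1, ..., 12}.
a · b ≡ 6 (mod f(x))

Multiply in F_13[x]: a(x)·b(x) = (2x^2 + 10x + 2)·(8x^2 + 12x + 7) = 3x^4 + 7x^2 + 3x + 1. This has degree ≥ 3, so divide by f(x) over F_13: 3x^4 + 7x^2 + 3x + 1 = (3x + 6)·(x^3 + 11x^2 + 2x + 10) + (6). Hence a·b ≡ 6 (mod f). (F_13[x]/(f) is a field with 13^3 = 2197 elements since f is irreducible of degree 3.)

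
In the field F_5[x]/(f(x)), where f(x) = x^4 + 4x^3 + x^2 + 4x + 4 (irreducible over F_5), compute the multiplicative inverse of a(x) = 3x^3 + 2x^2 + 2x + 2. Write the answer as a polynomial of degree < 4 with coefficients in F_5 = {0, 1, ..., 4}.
a(x)^(-1) ≡ 2x^3 + 2x^2 + 4x + 3 (mod f(x))

Since f is irreducible over F_5, F_5[x]/(f) is a field and a(x) ≠ 0 has an inverse. Apply the extended Euclidean algorithm to f(x) and a(x) in F_5[x]: f(x) = (2x)·a(x) + (2x^2 + 4);  a(x) = (4x + 1)·(2x^2 + 4) + (x + 3);  (2x^2 + 4) = (2x + 4)·(x + 3) + (2). The last nonzero remainder is the constant 2 = gcd(f, a) in F_5. Back-substituting through the division chain expresses 2 = s(x)·a(x) + t(x)·f(x) with s(x) ≡ 4x^3 + 4x^2 + 3x + 1 (mod f), so (4x^3 + 4x^2 + 3x + 1)·a(x) ≡ 2 (mod f). Multiplying by 2^(-1) ≡ 3 in F_5 gives a(x)^(-1) ≡ 3·(4x^3 + 4x^2 + 3x + 1) ≡ 2x^3 + 2x^2 + 4x + 3 (mod f). Check: (3x^3 + 2x^2 + 2x + 2)·(2x^3 + 2x^2 + 4x + 3) = x^6 + 3x^2 + 4x + 1 ≡ 1 (mod x^4 + 4x^3 + x^2 + 4x + 4).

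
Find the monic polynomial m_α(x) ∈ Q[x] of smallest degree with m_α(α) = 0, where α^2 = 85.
m_α(x) = x^2 - 85

α satisfies α^2 - 85 = 0, so x^2 - 85 annihilates α. Since d = 85 is squarefree and ≠ 1, it is not a perfect square in Q, so x^2 - 85 has no rational root and is therefore irreducible over Q (a degree-2 polynomial over a field is irreducible iff it has no root). Hence m_α(x) = x^2 - 85.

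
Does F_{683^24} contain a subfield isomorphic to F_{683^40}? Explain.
No: F_{683^40} is not a subfield of F_{683^24}

F_{p^m} embeds in F_{p^n} iff m | n. Here 40 ∤ 24 (since 24 = 0·40 + 24 with remainder 24 ≠ 0), so F_{683^40} is not a subfield of F_{683^24}. Equivalently: if it were, the tower law would give 40 = [F_{683^40}:F_683] dividing [F_{683^24}:F_683] = 24, contradiction.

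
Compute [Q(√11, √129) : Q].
[Q(√11, √129) : Q] = 4

[Q(√11):Q] = 2 (min poly x^2 - 11, irreducible since 11 is squarefree > 1). For the top step, suppose √129 ∈ Q(√11), say √129 = c + d√11 with c, d ∈ Q. Squaring: 129 = c^2 + 11d^2 + 2cd√11. Since √11 ∉ Q this forces 2cd = 0. If d = 0 then √129 = c ∈ Q, contradicting 129 squarefree > 1. If c = 0 then 129 = 11d^2, so 11·129 = (11d)^2 is a perfect square in Q — but 11·129 = 1419 is not a perfect square (since 11 and 129 are distinct squarefree integers). Contradiction. Hence √129 ∉ Q(√11), so x^2 - 129 stays irreducible over Q(√11) and [Q(√11, √129) : Q(√11)] = 2. By the tower law, [Q(√11, √129) : Q] = 2 · 2 = 4.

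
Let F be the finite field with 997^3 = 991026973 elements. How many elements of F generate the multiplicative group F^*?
There are φ(991026972) = 291185280 primitive elements

F_q^* is cyclic of order q - 1 = 991026972. A cyclic group of order m has exactly φ(m) generators. Here m = 991026972 = 2^2 · 3^2 · 13 · 31 · 83 · 823, so the number of primitive elements is φ(991026972) = 291185280.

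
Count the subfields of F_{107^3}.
F_{107^3} has 2 subfields

The subfields of F_{p^n} are exactly the fields F_{p^d} for d | n (each is the fixed field of the unique index-d subgroup of Gal(F_{p^n}/F_p) ≅ Z/nZ). The divisors of n = 3 are {1, 3}, giving 2 subfields: F_{107^1}, F_{107^3}.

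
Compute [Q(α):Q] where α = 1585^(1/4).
[Q(α):Q] = 4

α is a root of x^4 - 1585. By Eisenstein's criterion at the prime p = 5 (which divides the constant term 1585 but p^2 = 25 does not, since 1585 is squarefree), x^4 - 1585 is irreducible over Q. Hence [Q(α):Q] = 4.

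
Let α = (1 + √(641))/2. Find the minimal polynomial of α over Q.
m_α(x) = x^2 - x - 160

From 2α - 1 = √(641), squaring gives (2α - 1)^2 = 641, i.e. 4α^2 - 4α + 1 = 641, so α^2 - α + (1 - 641)/4 = 0. Since 641 ≡ 1 (mod 4), (1 - 641)/4 = -160 ∈ Z. The polynomial x^2 - x - 160 has discriminant 1 - 4·(-160) = 641, which is not a perfect square in Q (d = 641 is squarefree and ≠ 1), so x^2 - x - 160 is irreducible over Q. It is the minimal polynomial of α.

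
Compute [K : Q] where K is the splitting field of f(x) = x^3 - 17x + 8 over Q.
[K : Q] = 6

By the rational root test, any rational root of the monic integer polynomial f(x) = x^3 - 17x + 8 must be an integer dividing the constant term 8, i.e. one of ±{1, 2, 4, 8}. Evaluating: f(1) = -8, f(-1) = 24, f(2) = -18, f(-2) = 34, f(4) = 4, f(-4) = 12, f(8) = 384, f(-8) = -368; none is 0, so f has no rational root and is therefore irreducible over Q (a cubic with no linear factor over a field is irreducible). For an irreducible cubic, the Galois group is A_3 or S_3 according as the discriminant disc(f) = -4a^3 - 27b^2 = -4·(-17)^3 - 27·(8)^2 = 17924 is or is not a square in Q. Here disc(f) = 17924 is not a perfect square in Q, so the Galois group of f over Q is not contained in A_3 and must be all of S_3. The splitting field has degree |S_3| = 6 over Q, so [K : Q] = 6.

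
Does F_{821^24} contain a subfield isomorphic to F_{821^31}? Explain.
No: F_{821^31} is not a subfield of F_{821^24}

F_{p^m} embeds in F_{p^n} iff m | n. Here 31 ∤ 24 (since 24 = 0·31 + 24 with remainder 24 ≠ 0), so F_{821^31} is not a subfield of F_{821^24}. Equivalently: if it were, the tower law would give 31 = [F_{821^31}:F_821] dividing [F_{821^24}:F_821] = 24, contradiction.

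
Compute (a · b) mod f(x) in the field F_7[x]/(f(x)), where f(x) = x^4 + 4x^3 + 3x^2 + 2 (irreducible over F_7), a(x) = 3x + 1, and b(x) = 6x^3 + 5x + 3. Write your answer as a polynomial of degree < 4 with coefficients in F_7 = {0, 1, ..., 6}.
a · b ≡ 4x^3 + 3x^2 + 2 (mod f(x))

Multiply in F_7[x]: a(x)·b(x) = (3x + 1)·(6x^3 + 5x + 3) = 4x^4 + 6x^3 + x^2 + 3. This has degree ≥ 4, so divide by f(x) over F_7: 4x^4 + 6x^3 + x^2 + 3 = (4)·(x^4 + 4x^3 + 3x^2 + 2) + (4x^3 + 3x^2 + 2). Hence a·b ≡ 4x^3 + 3x^2 + 2 (mod f). (F_7[x]/(f) is a field with 7^4 = 2401 elements since f is irreducible of degree 4.)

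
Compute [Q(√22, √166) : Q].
[Q(√22, √166) : Q] = 4

[Q(√22):Q] = 2 (min poly x^2 - 22, irreducible since 22 is squarefree > 1). For the top step, suppose √166 ∈ Q(√22), say √166 = c + d√22 with c, d ∈ Q. Squaring: 166 = c^2 + 22d^2 + 2cd√22. Since √22 ∉ Q this forces 2cd = 0. If d = 0 then √166 = c ∈ Q, contradicting 166 squarefree > 1. If c = 0 then 166 = 22d^2, so 22·166 = (22d)^2 is a perfect square in Q — but 22·166 = 3652 is not a perfect square (since 22 and 166 are distinct squarefree integers). Contradiction. Hence √166 ∉ Q(√22), so x^2 - 166 stays irreducible over Q(√22) and [Q(√22, √166) : Q(√22)] = 2. By the tower law, [Q(√22, √166) : Q] = 2 · 2 = 4.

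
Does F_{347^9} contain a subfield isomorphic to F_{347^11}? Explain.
No: F_{347^11} is not a subfield of F_{347^9}

F_{p^m} embeds in F_{p^n} iff m | n. Here 11 ∤ 9 (since 9 = 0·11 + 9 with remainder 9 ≠ 0), so F_{347^11} is not a subfield of F_{347^9}. Equivalently: if it were, the tower law would give 11 = [F_{347^11}:F_347] dividing [F_{347^9}:F_347] = 9, contradiction.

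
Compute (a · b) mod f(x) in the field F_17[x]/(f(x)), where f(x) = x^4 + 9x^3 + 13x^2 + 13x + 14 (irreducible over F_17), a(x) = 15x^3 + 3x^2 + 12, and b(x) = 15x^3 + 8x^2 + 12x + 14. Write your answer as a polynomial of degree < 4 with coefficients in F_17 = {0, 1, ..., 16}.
a · b ≡ 9x^3 + 13x^2 + 14x + 14 (mod f(x))

Multiply in F_17[x]: a(x)·b(x) = (15x^3 + 3x^2 + 12)·(15x^3 + 8x^2 + 12x + 14) = 4x^6 + 12x^5 + x^3 + 2x^2 + 8x + 15. This has degree ≥ 4, so divide by f(x) over F_17: 4x^6 + 12x^5 + x^3 + 2x^2 + 8x + 15 = (4x^2 + 10x + 11)·(x^4 + 9x^3 + 13x^2 + 13x + 14) + (9x^3 + 13x^2 + 14x + 14). Hence a·b ≡ 9x^3 + 13x^2 + 14x + 14 (mod f). (F_17[x]/(f) is a field with 17^4 = 83521 elements since f is irreducible of degree 4.)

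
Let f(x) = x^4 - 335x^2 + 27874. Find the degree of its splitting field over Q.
[K : Q] = 4

Solving the quadratic in x^2: x^2 = (335 ± √(335^2 - 4·27874))/2 = (335 ± √729)/2 = (335 ± 27)/2, giving x^2 = 154 or x^2 = 181. So f(x) = (x^2 - 154)(x^2 - 181) and the roots of f are ±√154, ±√181. Hence the splitting field is K = Q(√154, √181). Since 154 and 181 are distinct squarefree integers > 1, their product 27874 is not a perfect square, so √181 ∉ Q(√154). By the tower law [K:Q] = [Q(√154,√181):Q(√154)] · [Q(√154):Q] = 2 · 2 = 4.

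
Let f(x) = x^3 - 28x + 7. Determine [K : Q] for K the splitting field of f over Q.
[K : Q] = 6

By the rational root test, any rational root of the monic integer polynomial f(x) = x^3 - 28x + 7 must be an integer dividing the constant term 7, i.e. one of ±{1, 7}. Evaluating: f(1) = -20, f(-1) = 34, f(7) = 154, f(-7) = -140; none is 0, so f has no rational root and is therefore irreducible over Q (a cubic with no linear factor over a field is irreducible). For an irreducible cubic, the Galois group is A_3 or S_3 according as the discriminant disc(f) = -4a^3 - 27b^2 = -4·(-28)^3 - 27·(7)^2 = 86485 is or is not a square in Q. Here disc(f) = 86485 is not a perfect square in Q, so the Galois group of f over Q is not contained in A_3 and must be all of S_3. The splitting field has degree |S_3| = 6 over Q, so [K : Q] = 6.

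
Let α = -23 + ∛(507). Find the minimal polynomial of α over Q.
m_α(x) = x^3 + 69x^2 + 1587x + 11660

Set β = α + 23 = ∛(507), so β^3 = 507. Then (α + 23)^3 - 507 = 0, i.e. α is a root of g(x) = (x + 23)^3 - 507 = x^3 + 69x^2 + 1587x + 11660. Since g(x) = h(x + 23) where h(x) = x^3 - 507, and h is irreducible over Q (because 507 is not a perfect cube, so h has no rational root, and a monic cubic with no rational root is irreducible), g is also irreducible (irreducibility is preserved under the substitution x → x + 23). Hence m_α(x) = x^3 + 69x^2 + 1587x + 11660.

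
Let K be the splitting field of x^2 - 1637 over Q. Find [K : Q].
[K : Q] = 2

f(x) = x^2 - 1637 factors as (x - √1637)(x + √1637). The splitting field is K = Q(√1637). Since 1637 is squarefree and > 1, it is not a perfect square, so x^2 - 1637 is irreducible over Q and [Q(√1637) : Q] = 2. Hence [K : Q] = 2.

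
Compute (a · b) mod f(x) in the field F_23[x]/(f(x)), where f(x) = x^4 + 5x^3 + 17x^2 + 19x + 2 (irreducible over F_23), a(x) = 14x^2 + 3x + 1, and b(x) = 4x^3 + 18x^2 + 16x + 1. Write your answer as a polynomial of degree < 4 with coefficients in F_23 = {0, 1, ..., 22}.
a · b ≡ 8x^3 + x^2 + 4x + 10 (mod f(x))

Multiply in F_23[x]: a(x)·b(x) = (14x^2 + 3x + 1)·(4x^3 + 18x^2 + 16x + 1) = 10x^5 + 11x^4 + 6x^3 + 11x^2 + 19x + 1. This has degree ≥ 4, so divide by f(x) over F_23: 10x^5 + 11x^4 + 6x^3 + 11x^2 + 19x + 1 = (10x + 7)·(x^4 + 5x^3 + 17x^2 + 19x + 2) + (8x^3 + x^2 + 4x + 10). Hence a·b ≡ 8x^3 + x^2 + 4x + 10 (mod f). (F_23[x]/(f) is a field with 23^4 = 279841 elements since f is irreducible of degree 4.)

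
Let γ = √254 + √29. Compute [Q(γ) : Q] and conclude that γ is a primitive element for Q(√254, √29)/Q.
[Q(γ) : Q] = 4 (equivalently, Q(γ) = Q(√254, √29))

Obviously Q(γ) ⊆ Q(√254, √29), and [Q(√254, √29):Q] = 4 (since 254, 29 are distinct squarefree integers > 1 with 7366 not a perfect square). To show equality we compute the minimal polynomial of γ. From γ = √254 + √29: γ^2 = 254 + 2√(7366) + 29 = 283 + 2√(7366), so γ^2 - 283 = 2√(7366); squaring, (γ^2 - 283)^2 = 4·7366, i.e. γ^4 - 566γ^2 + 80089 - 29464 = 0, i.e. γ^4 - 566γ^2 + 50625 = 0. So γ is a root of x^4 - 566x^2 + 50625. This polynomial is irreducible over Q: it has no rational root (each ±√254 ± √29 is irrational), and any factorization into two quadratics over Q would force √(7366) ∈ Q (pairing opposite roots) or √254, √29 ∈ Q (other pairings), all impossible. Hence [Q(γ):Q] = 4 = [Q(√254, √29):Q], so Q(γ) = Q(√254, √29).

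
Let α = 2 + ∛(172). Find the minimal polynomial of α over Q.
m_α(x) = x^3 - 6x^2 + 12x - 180

Set β = α - 2 = ∛(172), so β^3 = 172. Then (α - 2)^3 - 172 = 0, i.e. α is a root of g(x) = (x - 2)^3 - 172 = x^3 - 6x^2 + 12x - 180. Since g(x) = h(x - 2) where h(x) = x^3 - 172, and h is irreducible over Q (because 172 is not a perfect cube, so h has no rational root, and a monic cubic with no rational root is irreducible), g is also irreducible (irreducibility is preserved under the substitution x → x - 2). Hence m_α(x) = x^3 - 6x^2 + 12x - 180.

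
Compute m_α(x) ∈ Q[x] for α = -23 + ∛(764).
m_α(x) = x^3 + 69x^2 + 1587x + 11403

Set β = α + 23 = ∛(764), so β^3 = 764. Then (α + 23)^3 - 764 = 0, i.e. α is a root of g(x) = (x + 23)^3 - 764 = x^3 + 69x^2 + 1587x + 11403. Since g(x) = h(x + 23) where h(x) = x^3 - 764, and h is irreducible over Q (because 764 is not a perfect cube, so h has no rational root, and a monic cubic with no rational root is irreducible), g is also irreducible (irreducibility is preserved under the substitution x → x + 23). Hence m_α(x) = x^3 + 69x^2 + 1587x + 11403.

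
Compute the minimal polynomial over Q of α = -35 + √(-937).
m_α(x) = x^2 + 70x + 2162

From α + 35 = √(-937), squaring gives (α + 35)^2 = -937, i.e. α^2 + 70α + 1225 = -937, so α^2 + 70α + 2162 = 0. The discriminant of x^2 + 70x + 2162 is (70)^2 - 4·(2162) = 4900 - 8648 = -3748, and 4·(-937) is not a perfect square in Q since -937 is squarefree and ≠ 1. Hence x^2 + 70x + 2162 is irreducible over Q and is the minimal polynomial of α.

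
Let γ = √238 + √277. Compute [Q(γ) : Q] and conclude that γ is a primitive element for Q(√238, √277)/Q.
[Q(γ) : Q] = 4 (equivalently, Q(γ) = Q(√238, √277))

Obviously Q(γ) ⊆ Q(√238, √277), and [Q(√238, √277):Q] = 4 (since 238, 277 are distinct squarefree integers > 1 with 65926 not a perfect square). To show equality we compute the minimal polynomial of γ. From γ = √238 + √277: γ^2 = 238 + 2√(65926) + 277 = 515 + 2√(65926), so γ^2 - 515 = 2√(65926); squaring, (γ^2 - 515)^2 = 4·65926, i.e. γ^4 - 1030γ^2 + 265225 - 263704 = 0, i.e. γ^4 - 1030γ^2 + 1521 = 0. So γ is a root of x^4 - 1030x^2 + 1521. This polynomial is irreducible over Q: it has no rational root (each ±√238 ± √277 is irrational), and any factorization into two quadratics over Q would force √(65926) ∈ Q (pairing opposite roots) or √238, √277 ∈ Q (other pairings), all impossible. Hence [Q(γ):Q] = 4 = [Q(√238, √277):Q], so Q(γ) = Q(√238, √277).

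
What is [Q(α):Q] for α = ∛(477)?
[Q(α):Q] = 3

The minimal polynomial of α is x^3 - 477, irreducible over Q since 477 is not a perfect cube (so x^3 - 477 has no rational root). Hence [Q(α):Q] = deg(m_α) = 3.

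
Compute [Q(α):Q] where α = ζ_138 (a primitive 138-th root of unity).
[Q(α):Q] = 44

The minimal polynomial of ζ_138 over Q is the 138-th cyclotomic polynomial Φ_138(x), which is irreducible over Q and has degree φ(138) = 44. Hence [Q(α):Q] = φ(138) = 44.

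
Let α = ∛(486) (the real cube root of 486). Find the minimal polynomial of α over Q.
m_α(x) = x^3 - 486

α satisfies α^3 = 486, so x^3 - 486 annihilates α. By the rational root test, a rational root p/q (in lowest terms) of x^3 - 486 would satisfy p^3 = 486 q^3, forcing q = 1 and p^3 = 486; but 486 is not a perfect cube, contradiction. A monic cubic over Q with no rational root is irreducible (any nontrivial factorization would include a linear factor). Hence x^3 - 486 is the minimal polynomial of α, and in particular [Q(α):Q] = 3.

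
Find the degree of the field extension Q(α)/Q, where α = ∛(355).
[Q(α):Q] = 3

The minimal polynomial of α is x^3 - 355, irreducible over Q since 355 is not a perfect cube (so x^3 - 355 has no rational root). Hence [Q(α):Q] = deg(m_α) = 3.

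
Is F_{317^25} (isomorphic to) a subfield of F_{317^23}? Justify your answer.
No: F_{317^25} is not a subfield of F_{317^23}

F_{p^m} embeds in F_{p^n} iff m | n. Here 25 ∤ 23 (since 23 = 0·25 + 23 with remainder 23 ≠ 0), so F_{317^25} is not a subfield of F_{317^23}. Equivalently: if it were, the tower law would give 25 = [F_{317^25}:F_317] dividing [F_{317^23}:F_317] = 23, contradiction.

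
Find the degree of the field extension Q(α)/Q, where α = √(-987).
[Q(α):Q] = 2

[Q(α):Q] equals the degree of the minimal polynomial of α. Here α^2 = -987 and x^2 + 987 is irreducible (d = -987 is squarefree, ≠ 1, hence not a square), so deg(m_α) = 2. Thus [Q(α):Q] = 2.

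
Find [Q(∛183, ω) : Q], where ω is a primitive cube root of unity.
[Q(∛183, ω) : Q] = 6

[Q(∛183):Q] = 3 (min poly x^3 - 183, irreducible since 183 is not a perfect cube). [Q(ω):Q] = 2 (min poly x^2 + x + 1). Since Q(∛183) ⊂ R and ω ∉ R, we have ω ∉ Q(∛183), so x^2 + x + 1 remains irreducible over Q(∛183) and [Q(∛183, ω) : Q(∛183)] = 2. By the tower law, [Q(∛183, ω) : Q] = 3 · 2 = 6. (In fact Q(∛183, ω) is the splitting field of x^3 - 183 over Q.)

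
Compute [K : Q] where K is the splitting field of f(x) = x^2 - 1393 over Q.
[K : Q] = 2

f(x) = x^2 - 1393 factors as (x - √1393)(x + √1393). The splitting field is K = Q(√1393). Since 1393 is squarefree and > 1, it is not a perfect square, so x^2 - 1393 is irreducible over Q and [Q(√1393) : Q] = 2. Hence [K : Q] = 2.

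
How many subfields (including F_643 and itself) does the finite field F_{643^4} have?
F_{643^4} has 3 subfields

The subfields of F_{p^n} are exactly the fields F_{p^d} for d | n (each is the fixed field of the unique index-d subgroup of Gal(F_{p^n}/F_p) ≅ Z/nZ). The divisors of n = 4 are {1, 2, 4}, giving 3 subfields: F_{643^1}, F_{643^2}, F_{643^4}.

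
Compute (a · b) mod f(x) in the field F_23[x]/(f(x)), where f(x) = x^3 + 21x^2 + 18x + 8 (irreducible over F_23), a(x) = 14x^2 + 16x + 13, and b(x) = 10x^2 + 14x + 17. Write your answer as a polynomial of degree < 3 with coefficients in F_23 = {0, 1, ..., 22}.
a · b ≡ 11x^2 + 7x + 9 (mod f(x))

Multiply in F_23[x]: a(x)·b(x) = (14x^2 + 16x + 13)·(10x^2 + 14x + 17) = 2x^4 + 11x^3 + 17x^2 + 17x + 14. This has degree ≥ 3, so divide by f(x) over F_23: 2x^4 + 11x^3 + 17x^2 + 17x + 14 = (2x + 15)·(x^3 + 21x^2 + 18x + 8) + (11x^2 + 7x + 9). Hence a·b ≡ 11x^2 + 7x + 9 (mod f). (F_23[x]/(f) is a field with 23^3 = 12167 elements since f is irreducible of degree 3.)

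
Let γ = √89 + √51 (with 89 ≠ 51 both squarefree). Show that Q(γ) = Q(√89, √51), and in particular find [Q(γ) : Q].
[Q(γ) : Q] = 4 (equivalently, Q(γ) = Q(√89, √51))

Obviously Q(γ) ⊆ Q(√89, √51), and [Q(√89, √51):Q] = 4 (since 89, 51 are distinct squarefree integers > 1 with 4539 not a perfect square). To show equality we compute the minimal polynomial of γ. From γ = √89 + √51: γ^2 = 89 + 2√(4539) + 51 = 140 + 2√(4539), so γ^2 - 140 = 2√(4539); squaring, (γ^2 - 140)^2 = 4·4539, i.e. γ^4 - 280γ^2 + 19600 - 18156 = 0, i.e. γ^4 - 280γ^2 + 1444 = 0. So γ is a root of x^4 - 280x^2 + 1444. This polynomial is irreducible over Q: it has no rational root (each ±√89 ± √51 is irrational), and any factorization into two quadratics over Q would force √(4539) ∈ Q (pairing opposite roots) or √89, √51 ∈ Q (other pairings), all impossible. Hence [Q(γ):Q] = 4 = [Q(√89, √51):Q], so Q(γ) = Q(√89, √51).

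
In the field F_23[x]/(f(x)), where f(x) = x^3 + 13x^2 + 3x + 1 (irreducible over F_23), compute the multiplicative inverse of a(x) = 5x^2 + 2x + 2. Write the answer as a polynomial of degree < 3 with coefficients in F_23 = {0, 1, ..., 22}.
a(x)^(-1) ≡ 20x^2 + 18x + 2 (mod f(x))

Since f is irreducible over F_23, F_23[x]/(f) is a field and a(x) ≠ 0 has an inverse. Apply the extended Euclidean algorithm to f(x) and a(x) in F_23[x]: f(x) = (14x + 20)·a(x) + (4x + 7);  a(x) = (7x + 17)·(4x + 7) + (21). The last nonzero remainder is the constant 21 = gcd(f, a) in F_23. Back-substituting through the division chain expresses 21 = s(x)·a(x) + t(x)·f(x) with s(x) ≡ 6x^2 + 10x + 19 (mod f), so (6x^2 + 10x + 19)·a(x) ≡ 21 (mod f). Multiplying by 21^(-1) ≡ 11 in F_23 gives a(x)^(-1) ≡ 11·(6x^2 + 10x + 19) ≡ 20x^2 + 18x + 2 (mod f). Check: (5x^2 + 2x + 2)·(20x^2 + 18x + 2) = 8x^4 + 15x^3 + 17x^2 + 17x + 4 ≡ 1 (mod x^3 + 13x^2 + 3x + 1).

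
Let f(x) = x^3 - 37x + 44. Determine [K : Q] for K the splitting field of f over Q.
[K : Q] = 6

By the rational root test, any rational root of the monic integer polynomial f(x) = x^3 - 37x + 44 must be an integer dividing the constant term 44, i.e. one of ±{1, 2, 4, 11, 22, 44}. Evaluating: f(1) = 8, f(-1) = 80, f(2) = -22, f(-2) = 110, f(4) = -40, f(-4) = 128, f(11) = 968, f(-11) = -880, f(22) = 9878, f(-22) = -9790, f(44) = 83600, f(-44) = -83512; none is 0, so f has no rational root and is therefore irreducible over Q (a cubic with no linear factor over a field is irreducible). For an irreducible cubic, the Galois group is A_3 or S_3 according as the discriminant disc(f) = -4a^3 - 27b^2 = -4·(-37)^3 - 27·(44)^2 = 150340 is or is not a square in Q. Here disc(f) = 150340 is not a perfect square in Q, so the Galois group of f over Q is not contained in A_3 and must be all of S_3. The splitting field has degree |S_3| = 6 over Q, so [K : Q] = 6.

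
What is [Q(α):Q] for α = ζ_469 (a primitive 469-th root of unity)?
[Q(α):Q] = 396

The minimal polynomial of ζ_469 over Q is the 469-th cyclotomic polynomial Φ_469(x), which is irreducible over Q and has degree φ(469) = 396. Hence [Q(α):Q] = φ(469) = 396.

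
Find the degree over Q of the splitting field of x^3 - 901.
[K : Q] = 6

The roots of x^3 - 901 are ∛901, ω∛901, ω^2∛901 where ω = e^(2πi/3) is a primitive cube root of unity, so K = Q(∛901, ω). Now [Q(∛901):Q] = 3 (since 901 is not a perfect cube, x^3 - 901 is irreducible) and [Q(ω):Q] = 2. Both 2 and 3 divide [K:Q], and [K:Q] ≤ 3·2 = 6, so [K:Q] = 6. (Equivalently: Q(∛901) ⊂ R but ω ∉ R, so [K : Q(∛901)] = 2.)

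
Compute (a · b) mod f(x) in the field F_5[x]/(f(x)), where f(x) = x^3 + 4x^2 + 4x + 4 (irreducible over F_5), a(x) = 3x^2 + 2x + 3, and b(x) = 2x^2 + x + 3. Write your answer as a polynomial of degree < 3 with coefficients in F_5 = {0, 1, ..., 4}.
a · b ≡ x^2 + 3x + 2 (mod f(x))

Multiply in F_5[x]: a(x)·b(x) = (3x^2 + 2x + 3)·(2x^2 + x + 3) = x^4 + 2x^3 + 2x^2 + 4x + 4. This has degree ≥ 3, so divide by f(x) over F_5: x^4 + 2x^3 + 2x^2 + 4x + 4 = (x + 3)·(x^3 + 4x^2 + 4x + 4) + (x^2 + 3x + 2). Hence a·b ≡ x^2 + 3x + 2 (mod f). (F_5[x]/(f) is a field with 5^3 = 125 elements since f is irreducible of degree 3.)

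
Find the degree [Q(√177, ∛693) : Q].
[Q(√177, ∛693) : Q] = 6

Let L = Q(√177, ∛693). Since Q(√177) ⊂ L and [Q(√177):Q] = 2, the tower law gives 2 | [L:Q]. Likewise Q(∛693) ⊂ L with [Q(∛693):Q] = 3 (because 693 is not a perfect cube), so 3 | [L:Q]. As gcd(2,3) = 1, [L:Q] is divisible by 6. Conversely L is generated over Q by √177 and ∛693, so [L:Q] ≤ 2·3 = 6. Therefore [Q(√177, ∛693) : Q] = 6.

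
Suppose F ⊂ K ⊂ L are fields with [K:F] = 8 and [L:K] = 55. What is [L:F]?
[L:F] = 440

The tower law says that for any tower of field extensions F ⊂ K ⊂ L with finite degrees, [L:F] = [L:K] · [K:F]. Here this gives [L:F] = 55 · 8 = 440.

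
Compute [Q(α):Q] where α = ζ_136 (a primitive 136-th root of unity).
[Q(α):Q] = 64

The minimal polynomial of ζ_136 over Q is the 136-th cyclotomic polynomial Φ_136(x), which is irreducible over Q and has degree φ(136) = 64. Hence [Q(α):Q] = φ(136) = 64.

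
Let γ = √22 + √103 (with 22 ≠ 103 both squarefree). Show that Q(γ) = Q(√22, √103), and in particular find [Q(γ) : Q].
[Q(γ) : Q] = 4 (equivalently, Q(γ) = Q(√22, √103))

Obviously Q(γ) ⊆ Q(√22, √103), and [Q(√22, √103):Q] = 4 (since 22, 103 are distinct squarefree integers > 1 with 2266 not a perfect square). To show equality we compute the minimal polynomial of γ. From γ = √22 + √103: γ^2 = 22 + 2√(2266) + 103 = 125 + 2√(2266), so γ^2 - 125 = 2√(2266); squaring, (γ^2 - 125)^2 = 4·2266, i.e. γ^4 - 250γ^2 + 15625 - 9064 = 0, i.e. γ^4 - 250γ^2 + 6561 = 0. So γ is a root of x^4 - 250x^2 + 6561. This polynomial is irreducible over Q: it has no rational root (each ±√22 ± √103 is irrational), and any factorization into two quadratics over Q would force √(2266) ∈ Q (pairing opposite roots) or √22, √103 ∈ Q (other pairings), all impossible. Hence [Q(γ):Q] = 4 = [Q(√22, √103):Q], so Q(γ) = Q(√22, √103).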